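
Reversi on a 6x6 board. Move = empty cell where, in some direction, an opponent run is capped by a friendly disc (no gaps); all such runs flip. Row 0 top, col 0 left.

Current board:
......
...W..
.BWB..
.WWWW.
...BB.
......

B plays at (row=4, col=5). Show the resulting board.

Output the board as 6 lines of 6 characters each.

Answer: ......
...W..
.BWB..
.WWWB.
...BBB
......

Derivation:
Place B at (4,5); scan 8 dirs for brackets.
Dir NW: opp run (3,4) capped by B -> flip
Dir N: first cell '.' (not opp) -> no flip
Dir NE: edge -> no flip
Dir W: first cell 'B' (not opp) -> no flip
Dir E: edge -> no flip
Dir SW: first cell '.' (not opp) -> no flip
Dir S: first cell '.' (not opp) -> no flip
Dir SE: edge -> no flip
All flips: (3,4)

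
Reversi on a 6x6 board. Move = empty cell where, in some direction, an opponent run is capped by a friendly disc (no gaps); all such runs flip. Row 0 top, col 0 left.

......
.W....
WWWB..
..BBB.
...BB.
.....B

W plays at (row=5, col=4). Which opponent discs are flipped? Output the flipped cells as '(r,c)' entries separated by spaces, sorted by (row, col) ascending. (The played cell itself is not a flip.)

Dir NW: opp run (4,3) (3,2) capped by W -> flip
Dir N: opp run (4,4) (3,4), next='.' -> no flip
Dir NE: first cell '.' (not opp) -> no flip
Dir W: first cell '.' (not opp) -> no flip
Dir E: opp run (5,5), next=edge -> no flip
Dir SW: edge -> no flip
Dir S: edge -> no flip
Dir SE: edge -> no flip

Answer: (3,2) (4,3)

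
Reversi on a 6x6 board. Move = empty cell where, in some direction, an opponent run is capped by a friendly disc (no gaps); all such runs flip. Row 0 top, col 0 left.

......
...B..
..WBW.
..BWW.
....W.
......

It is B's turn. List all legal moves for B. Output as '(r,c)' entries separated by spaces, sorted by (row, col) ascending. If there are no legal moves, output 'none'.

Answer: (1,2) (2,1) (2,5) (3,1) (3,5) (4,3) (4,5)

Derivation:
(1,1): no bracket -> illegal
(1,2): flips 1 -> legal
(1,4): no bracket -> illegal
(1,5): no bracket -> illegal
(2,1): flips 1 -> legal
(2,5): flips 1 -> legal
(3,1): flips 1 -> legal
(3,5): flips 3 -> legal
(4,2): no bracket -> illegal
(4,3): flips 1 -> legal
(4,5): flips 1 -> legal
(5,3): no bracket -> illegal
(5,4): no bracket -> illegal
(5,5): no bracket -> illegal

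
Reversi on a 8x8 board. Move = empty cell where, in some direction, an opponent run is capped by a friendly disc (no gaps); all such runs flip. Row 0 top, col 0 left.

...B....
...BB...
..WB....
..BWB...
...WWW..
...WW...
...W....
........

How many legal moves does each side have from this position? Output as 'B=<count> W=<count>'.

-- B to move --
(1,1): no bracket -> illegal
(1,2): flips 1 -> legal
(2,1): flips 1 -> legal
(2,4): no bracket -> illegal
(3,1): flips 1 -> legal
(3,5): no bracket -> illegal
(3,6): no bracket -> illegal
(4,2): no bracket -> illegal
(4,6): no bracket -> illegal
(5,2): flips 1 -> legal
(5,5): no bracket -> illegal
(5,6): flips 1 -> legal
(6,2): no bracket -> illegal
(6,4): flips 2 -> legal
(6,5): flips 2 -> legal
(7,2): no bracket -> illegal
(7,3): flips 4 -> legal
(7,4): no bracket -> illegal
B mobility = 8
-- W to move --
(0,2): no bracket -> illegal
(0,4): flips 1 -> legal
(0,5): no bracket -> illegal
(1,2): flips 2 -> legal
(1,5): no bracket -> illegal
(2,1): flips 1 -> legal
(2,4): flips 2 -> legal
(2,5): flips 1 -> legal
(3,1): flips 1 -> legal
(3,5): flips 1 -> legal
(4,1): no bracket -> illegal
(4,2): flips 1 -> legal
W mobility = 8

Answer: B=8 W=8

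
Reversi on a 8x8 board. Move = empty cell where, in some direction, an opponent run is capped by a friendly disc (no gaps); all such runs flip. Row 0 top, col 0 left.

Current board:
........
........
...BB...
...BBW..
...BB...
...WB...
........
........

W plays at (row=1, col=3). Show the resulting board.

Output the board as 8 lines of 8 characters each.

Place W at (1,3); scan 8 dirs for brackets.
Dir NW: first cell '.' (not opp) -> no flip
Dir N: first cell '.' (not opp) -> no flip
Dir NE: first cell '.' (not opp) -> no flip
Dir W: first cell '.' (not opp) -> no flip
Dir E: first cell '.' (not opp) -> no flip
Dir SW: first cell '.' (not opp) -> no flip
Dir S: opp run (2,3) (3,3) (4,3) capped by W -> flip
Dir SE: opp run (2,4) capped by W -> flip
All flips: (2,3) (2,4) (3,3) (4,3)

Answer: ........
...W....
...WW...
...WBW..
...WB...
...WB...
........
........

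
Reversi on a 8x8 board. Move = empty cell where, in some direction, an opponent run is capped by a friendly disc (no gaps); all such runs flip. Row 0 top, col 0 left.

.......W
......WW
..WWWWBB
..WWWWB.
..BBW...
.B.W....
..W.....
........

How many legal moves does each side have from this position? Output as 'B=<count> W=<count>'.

Answer: B=13 W=9

Derivation:
-- B to move --
(0,5): flips 1 -> legal
(0,6): flips 1 -> legal
(1,1): no bracket -> illegal
(1,2): flips 2 -> legal
(1,3): flips 2 -> legal
(1,4): flips 1 -> legal
(1,5): flips 2 -> legal
(2,1): flips 5 -> legal
(3,1): flips 4 -> legal
(4,1): no bracket -> illegal
(4,5): flips 1 -> legal
(4,6): no bracket -> illegal
(5,2): no bracket -> illegal
(5,4): no bracket -> illegal
(5,5): no bracket -> illegal
(6,1): no bracket -> illegal
(6,3): flips 1 -> legal
(6,4): flips 1 -> legal
(7,1): flips 4 -> legal
(7,2): no bracket -> illegal
(7,3): flips 1 -> legal
B mobility = 13
-- W to move --
(1,5): no bracket -> illegal
(3,1): flips 1 -> legal
(3,7): flips 2 -> legal
(4,0): flips 1 -> legal
(4,1): flips 2 -> legal
(4,5): no bracket -> illegal
(4,6): flips 2 -> legal
(4,7): flips 1 -> legal
(5,0): no bracket -> illegal
(5,2): flips 2 -> legal
(5,4): flips 1 -> legal
(6,0): flips 2 -> legal
(6,1): no bracket -> illegal
W mobility = 9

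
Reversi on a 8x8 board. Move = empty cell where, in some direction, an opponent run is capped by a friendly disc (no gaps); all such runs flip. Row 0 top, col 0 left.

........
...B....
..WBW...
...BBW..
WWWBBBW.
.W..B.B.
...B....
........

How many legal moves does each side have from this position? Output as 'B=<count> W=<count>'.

Answer: B=11 W=7

Derivation:
-- B to move --
(1,1): flips 1 -> legal
(1,2): no bracket -> illegal
(1,4): flips 1 -> legal
(1,5): flips 1 -> legal
(2,1): flips 1 -> legal
(2,5): flips 2 -> legal
(2,6): flips 1 -> legal
(3,0): no bracket -> illegal
(3,1): flips 1 -> legal
(3,2): no bracket -> illegal
(3,6): flips 2 -> legal
(3,7): no bracket -> illegal
(4,7): flips 1 -> legal
(5,0): no bracket -> illegal
(5,2): no bracket -> illegal
(5,3): no bracket -> illegal
(5,5): no bracket -> illegal
(5,7): flips 3 -> legal
(6,0): flips 2 -> legal
(6,1): no bracket -> illegal
(6,2): no bracket -> illegal
B mobility = 11
-- W to move --
(0,2): flips 1 -> legal
(0,3): no bracket -> illegal
(0,4): flips 1 -> legal
(1,2): no bracket -> illegal
(1,4): no bracket -> illegal
(2,5): no bracket -> illegal
(3,2): flips 2 -> legal
(3,6): no bracket -> illegal
(4,7): no bracket -> illegal
(5,2): no bracket -> illegal
(5,3): flips 1 -> legal
(5,5): flips 3 -> legal
(5,7): no bracket -> illegal
(6,2): no bracket -> illegal
(6,4): flips 3 -> legal
(6,5): no bracket -> illegal
(6,6): flips 1 -> legal
(6,7): no bracket -> illegal
(7,2): no bracket -> illegal
(7,3): no bracket -> illegal
(7,4): no bracket -> illegal
W mobility = 7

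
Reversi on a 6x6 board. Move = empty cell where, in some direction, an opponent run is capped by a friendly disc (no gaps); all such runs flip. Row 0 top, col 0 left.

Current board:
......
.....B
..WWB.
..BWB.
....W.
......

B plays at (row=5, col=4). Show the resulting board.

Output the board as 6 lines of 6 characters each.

Place B at (5,4); scan 8 dirs for brackets.
Dir NW: first cell '.' (not opp) -> no flip
Dir N: opp run (4,4) capped by B -> flip
Dir NE: first cell '.' (not opp) -> no flip
Dir W: first cell '.' (not opp) -> no flip
Dir E: first cell '.' (not opp) -> no flip
Dir SW: edge -> no flip
Dir S: edge -> no flip
Dir SE: edge -> no flip
All flips: (4,4)

Answer: ......
.....B
..WWB.
..BWB.
....B.
....B.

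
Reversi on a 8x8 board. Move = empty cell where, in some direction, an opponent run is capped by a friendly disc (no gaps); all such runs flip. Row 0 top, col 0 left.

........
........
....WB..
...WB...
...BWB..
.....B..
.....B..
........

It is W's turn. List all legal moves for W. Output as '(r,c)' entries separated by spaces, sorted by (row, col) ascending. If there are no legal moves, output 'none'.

(1,4): no bracket -> illegal
(1,5): no bracket -> illegal
(1,6): no bracket -> illegal
(2,3): no bracket -> illegal
(2,6): flips 1 -> legal
(3,2): no bracket -> illegal
(3,5): flips 1 -> legal
(3,6): no bracket -> illegal
(4,2): flips 1 -> legal
(4,6): flips 1 -> legal
(5,2): no bracket -> illegal
(5,3): flips 1 -> legal
(5,4): no bracket -> illegal
(5,6): no bracket -> illegal
(6,4): no bracket -> illegal
(6,6): flips 1 -> legal
(7,4): no bracket -> illegal
(7,5): no bracket -> illegal
(7,6): no bracket -> illegal

Answer: (2,6) (3,5) (4,2) (4,6) (5,3) (6,6)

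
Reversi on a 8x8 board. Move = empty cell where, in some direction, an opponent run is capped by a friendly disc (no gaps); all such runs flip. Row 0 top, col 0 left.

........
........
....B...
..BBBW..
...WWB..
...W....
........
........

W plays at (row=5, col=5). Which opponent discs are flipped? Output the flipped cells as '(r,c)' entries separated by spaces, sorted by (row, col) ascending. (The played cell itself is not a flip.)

Dir NW: first cell 'W' (not opp) -> no flip
Dir N: opp run (4,5) capped by W -> flip
Dir NE: first cell '.' (not opp) -> no flip
Dir W: first cell '.' (not opp) -> no flip
Dir E: first cell '.' (not opp) -> no flip
Dir SW: first cell '.' (not opp) -> no flip
Dir S: first cell '.' (not opp) -> no flip
Dir SE: first cell '.' (not opp) -> no flip

Answer: (4,5)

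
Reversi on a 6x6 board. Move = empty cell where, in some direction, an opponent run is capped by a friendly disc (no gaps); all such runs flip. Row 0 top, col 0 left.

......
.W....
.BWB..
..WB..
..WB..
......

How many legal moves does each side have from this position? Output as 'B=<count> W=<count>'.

Answer: B=5 W=8

Derivation:
-- B to move --
(0,0): flips 2 -> legal
(0,1): flips 1 -> legal
(0,2): no bracket -> illegal
(1,0): no bracket -> illegal
(1,2): no bracket -> illegal
(1,3): no bracket -> illegal
(2,0): no bracket -> illegal
(3,1): flips 1 -> legal
(4,1): flips 2 -> legal
(5,1): flips 1 -> legal
(5,2): no bracket -> illegal
(5,3): no bracket -> illegal
B mobility = 5
-- W to move --
(1,0): flips 1 -> legal
(1,2): no bracket -> illegal
(1,3): no bracket -> illegal
(1,4): flips 1 -> legal
(2,0): flips 1 -> legal
(2,4): flips 2 -> legal
(3,0): no bracket -> illegal
(3,1): flips 1 -> legal
(3,4): flips 1 -> legal
(4,4): flips 2 -> legal
(5,2): no bracket -> illegal
(5,3): no bracket -> illegal
(5,4): flips 1 -> legal
W mobility = 8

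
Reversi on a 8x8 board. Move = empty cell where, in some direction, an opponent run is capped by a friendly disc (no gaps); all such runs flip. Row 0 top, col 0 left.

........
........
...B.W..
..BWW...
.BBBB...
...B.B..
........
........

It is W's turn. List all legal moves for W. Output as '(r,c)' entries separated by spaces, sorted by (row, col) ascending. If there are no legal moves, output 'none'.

(1,2): flips 1 -> legal
(1,3): flips 1 -> legal
(1,4): no bracket -> illegal
(2,1): no bracket -> illegal
(2,2): no bracket -> illegal
(2,4): no bracket -> illegal
(3,0): no bracket -> illegal
(3,1): flips 1 -> legal
(3,5): no bracket -> illegal
(4,0): no bracket -> illegal
(4,5): no bracket -> illegal
(4,6): no bracket -> illegal
(5,0): no bracket -> illegal
(5,1): flips 1 -> legal
(5,2): flips 1 -> legal
(5,4): flips 1 -> legal
(5,6): no bracket -> illegal
(6,2): no bracket -> illegal
(6,3): flips 2 -> legal
(6,4): no bracket -> illegal
(6,5): no bracket -> illegal
(6,6): flips 2 -> legal

Answer: (1,2) (1,3) (3,1) (5,1) (5,2) (5,4) (6,3) (6,6)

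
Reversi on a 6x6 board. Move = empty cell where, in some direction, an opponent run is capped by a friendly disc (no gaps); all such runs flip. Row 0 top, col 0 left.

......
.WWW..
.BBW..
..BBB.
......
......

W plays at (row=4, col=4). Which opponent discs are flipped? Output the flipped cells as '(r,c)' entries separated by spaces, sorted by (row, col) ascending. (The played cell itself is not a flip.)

Answer: (2,2) (3,3)

Derivation:
Dir NW: opp run (3,3) (2,2) capped by W -> flip
Dir N: opp run (3,4), next='.' -> no flip
Dir NE: first cell '.' (not opp) -> no flip
Dir W: first cell '.' (not opp) -> no flip
Dir E: first cell '.' (not opp) -> no flip
Dir SW: first cell '.' (not opp) -> no flip
Dir S: first cell '.' (not opp) -> no flip
Dir SE: first cell '.' (not opp) -> no flip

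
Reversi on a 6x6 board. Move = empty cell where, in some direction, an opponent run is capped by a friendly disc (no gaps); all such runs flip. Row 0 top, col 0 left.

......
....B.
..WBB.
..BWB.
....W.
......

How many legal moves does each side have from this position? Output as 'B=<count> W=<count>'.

Answer: B=5 W=7

Derivation:
-- B to move --
(1,1): no bracket -> illegal
(1,2): flips 1 -> legal
(1,3): no bracket -> illegal
(2,1): flips 1 -> legal
(3,1): no bracket -> illegal
(3,5): no bracket -> illegal
(4,2): flips 1 -> legal
(4,3): flips 1 -> legal
(4,5): no bracket -> illegal
(5,3): no bracket -> illegal
(5,4): flips 1 -> legal
(5,5): no bracket -> illegal
B mobility = 5
-- W to move --
(0,3): no bracket -> illegal
(0,4): flips 3 -> legal
(0,5): no bracket -> illegal
(1,2): no bracket -> illegal
(1,3): flips 1 -> legal
(1,5): flips 1 -> legal
(2,1): no bracket -> illegal
(2,5): flips 2 -> legal
(3,1): flips 1 -> legal
(3,5): flips 1 -> legal
(4,1): no bracket -> illegal
(4,2): flips 1 -> legal
(4,3): no bracket -> illegal
(4,5): no bracket -> illegal
W mobility = 7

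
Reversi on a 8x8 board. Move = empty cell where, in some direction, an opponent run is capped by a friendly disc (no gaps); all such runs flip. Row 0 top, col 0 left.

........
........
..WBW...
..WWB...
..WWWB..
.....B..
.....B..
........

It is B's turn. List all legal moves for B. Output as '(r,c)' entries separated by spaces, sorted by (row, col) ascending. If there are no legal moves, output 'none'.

Answer: (1,1) (1,4) (2,1) (2,5) (3,1) (4,1) (5,2) (5,3) (5,4)

Derivation:
(1,1): flips 3 -> legal
(1,2): no bracket -> illegal
(1,3): no bracket -> illegal
(1,4): flips 1 -> legal
(1,5): no bracket -> illegal
(2,1): flips 1 -> legal
(2,5): flips 1 -> legal
(3,1): flips 2 -> legal
(3,5): no bracket -> illegal
(4,1): flips 4 -> legal
(5,1): no bracket -> illegal
(5,2): flips 1 -> legal
(5,3): flips 2 -> legal
(5,4): flips 1 -> legal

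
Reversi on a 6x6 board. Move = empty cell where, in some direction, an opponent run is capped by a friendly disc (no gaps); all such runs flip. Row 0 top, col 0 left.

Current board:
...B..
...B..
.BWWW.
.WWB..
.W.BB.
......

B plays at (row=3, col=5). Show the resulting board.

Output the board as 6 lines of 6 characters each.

Place B at (3,5); scan 8 dirs for brackets.
Dir NW: opp run (2,4) capped by B -> flip
Dir N: first cell '.' (not opp) -> no flip
Dir NE: edge -> no flip
Dir W: first cell '.' (not opp) -> no flip
Dir E: edge -> no flip
Dir SW: first cell 'B' (not opp) -> no flip
Dir S: first cell '.' (not opp) -> no flip
Dir SE: edge -> no flip
All flips: (2,4)

Answer: ...B..
...B..
.BWWB.
.WWB.B
.W.BB.
......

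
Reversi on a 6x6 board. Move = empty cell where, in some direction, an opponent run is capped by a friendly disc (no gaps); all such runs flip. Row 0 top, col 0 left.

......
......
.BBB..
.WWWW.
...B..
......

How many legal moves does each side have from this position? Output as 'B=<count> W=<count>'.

-- B to move --
(2,0): no bracket -> illegal
(2,4): no bracket -> illegal
(2,5): flips 1 -> legal
(3,0): no bracket -> illegal
(3,5): no bracket -> illegal
(4,0): flips 1 -> legal
(4,1): flips 2 -> legal
(4,2): flips 1 -> legal
(4,4): flips 1 -> legal
(4,5): flips 1 -> legal
B mobility = 6
-- W to move --
(1,0): flips 1 -> legal
(1,1): flips 2 -> legal
(1,2): flips 2 -> legal
(1,3): flips 2 -> legal
(1,4): flips 1 -> legal
(2,0): no bracket -> illegal
(2,4): no bracket -> illegal
(3,0): no bracket -> illegal
(4,2): no bracket -> illegal
(4,4): no bracket -> illegal
(5,2): flips 1 -> legal
(5,3): flips 1 -> legal
(5,4): flips 1 -> legal
W mobility = 8

Answer: B=6 W=8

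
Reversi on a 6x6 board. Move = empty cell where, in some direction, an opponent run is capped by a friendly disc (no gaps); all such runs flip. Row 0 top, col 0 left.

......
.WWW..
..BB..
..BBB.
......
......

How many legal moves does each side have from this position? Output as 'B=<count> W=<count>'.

-- B to move --
(0,0): flips 1 -> legal
(0,1): flips 1 -> legal
(0,2): flips 1 -> legal
(0,3): flips 1 -> legal
(0,4): flips 1 -> legal
(1,0): no bracket -> illegal
(1,4): no bracket -> illegal
(2,0): no bracket -> illegal
(2,1): no bracket -> illegal
(2,4): no bracket -> illegal
B mobility = 5
-- W to move --
(1,4): no bracket -> illegal
(2,1): no bracket -> illegal
(2,4): no bracket -> illegal
(2,5): no bracket -> illegal
(3,1): flips 1 -> legal
(3,5): no bracket -> illegal
(4,1): no bracket -> illegal
(4,2): flips 2 -> legal
(4,3): flips 2 -> legal
(4,4): flips 2 -> legal
(4,5): flips 2 -> legal
W mobility = 5

Answer: B=5 W=5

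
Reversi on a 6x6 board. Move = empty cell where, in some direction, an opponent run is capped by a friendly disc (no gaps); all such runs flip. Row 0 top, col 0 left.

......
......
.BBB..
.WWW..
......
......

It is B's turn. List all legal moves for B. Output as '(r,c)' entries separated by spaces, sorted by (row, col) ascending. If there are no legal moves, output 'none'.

(2,0): no bracket -> illegal
(2,4): no bracket -> illegal
(3,0): no bracket -> illegal
(3,4): no bracket -> illegal
(4,0): flips 1 -> legal
(4,1): flips 2 -> legal
(4,2): flips 1 -> legal
(4,3): flips 2 -> legal
(4,4): flips 1 -> legal

Answer: (4,0) (4,1) (4,2) (4,3) (4,4)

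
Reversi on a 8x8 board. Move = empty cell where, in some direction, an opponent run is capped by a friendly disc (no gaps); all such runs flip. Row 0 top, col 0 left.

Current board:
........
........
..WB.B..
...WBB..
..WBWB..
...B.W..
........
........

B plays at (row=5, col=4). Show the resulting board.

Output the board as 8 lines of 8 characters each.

Answer: ........
........
..WB.B..
...WBB..
..WBBB..
...BBW..
........
........

Derivation:
Place B at (5,4); scan 8 dirs for brackets.
Dir NW: first cell 'B' (not opp) -> no flip
Dir N: opp run (4,4) capped by B -> flip
Dir NE: first cell 'B' (not opp) -> no flip
Dir W: first cell 'B' (not opp) -> no flip
Dir E: opp run (5,5), next='.' -> no flip
Dir SW: first cell '.' (not opp) -> no flip
Dir S: first cell '.' (not opp) -> no flip
Dir SE: first cell '.' (not opp) -> no flip
All flips: (4,4)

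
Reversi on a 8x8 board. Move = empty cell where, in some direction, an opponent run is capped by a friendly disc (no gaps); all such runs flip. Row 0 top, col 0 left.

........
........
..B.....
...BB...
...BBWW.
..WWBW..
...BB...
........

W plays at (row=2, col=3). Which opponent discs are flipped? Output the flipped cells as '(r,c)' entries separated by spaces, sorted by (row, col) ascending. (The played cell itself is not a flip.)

Answer: (3,3) (3,4) (4,3)

Derivation:
Dir NW: first cell '.' (not opp) -> no flip
Dir N: first cell '.' (not opp) -> no flip
Dir NE: first cell '.' (not opp) -> no flip
Dir W: opp run (2,2), next='.' -> no flip
Dir E: first cell '.' (not opp) -> no flip
Dir SW: first cell '.' (not opp) -> no flip
Dir S: opp run (3,3) (4,3) capped by W -> flip
Dir SE: opp run (3,4) capped by W -> flip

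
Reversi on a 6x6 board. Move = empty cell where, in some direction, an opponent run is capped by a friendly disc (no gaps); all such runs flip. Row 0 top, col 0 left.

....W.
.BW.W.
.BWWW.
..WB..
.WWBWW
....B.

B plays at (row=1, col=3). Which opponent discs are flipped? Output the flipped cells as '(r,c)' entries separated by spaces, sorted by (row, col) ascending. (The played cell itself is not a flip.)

Answer: (1,2) (2,3)

Derivation:
Dir NW: first cell '.' (not opp) -> no flip
Dir N: first cell '.' (not opp) -> no flip
Dir NE: opp run (0,4), next=edge -> no flip
Dir W: opp run (1,2) capped by B -> flip
Dir E: opp run (1,4), next='.' -> no flip
Dir SW: opp run (2,2), next='.' -> no flip
Dir S: opp run (2,3) capped by B -> flip
Dir SE: opp run (2,4), next='.' -> no flip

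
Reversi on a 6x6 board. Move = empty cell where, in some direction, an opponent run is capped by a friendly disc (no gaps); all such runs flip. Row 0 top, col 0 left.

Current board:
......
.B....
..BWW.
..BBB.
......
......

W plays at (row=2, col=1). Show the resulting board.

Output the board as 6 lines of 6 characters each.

Place W at (2,1); scan 8 dirs for brackets.
Dir NW: first cell '.' (not opp) -> no flip
Dir N: opp run (1,1), next='.' -> no flip
Dir NE: first cell '.' (not opp) -> no flip
Dir W: first cell '.' (not opp) -> no flip
Dir E: opp run (2,2) capped by W -> flip
Dir SW: first cell '.' (not opp) -> no flip
Dir S: first cell '.' (not opp) -> no flip
Dir SE: opp run (3,2), next='.' -> no flip
All flips: (2,2)

Answer: ......
.B....
.WWWW.
..BBB.
......
......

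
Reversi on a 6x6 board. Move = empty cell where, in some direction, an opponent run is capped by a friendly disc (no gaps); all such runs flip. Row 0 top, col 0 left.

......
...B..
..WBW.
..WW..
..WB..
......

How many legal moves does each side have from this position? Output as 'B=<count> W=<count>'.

-- B to move --
(1,1): no bracket -> illegal
(1,2): no bracket -> illegal
(1,4): no bracket -> illegal
(1,5): no bracket -> illegal
(2,1): flips 2 -> legal
(2,5): flips 1 -> legal
(3,1): flips 1 -> legal
(3,4): no bracket -> illegal
(3,5): flips 1 -> legal
(4,1): flips 2 -> legal
(4,4): no bracket -> illegal
(5,1): no bracket -> illegal
(5,2): no bracket -> illegal
(5,3): no bracket -> illegal
B mobility = 5
-- W to move --
(0,2): flips 1 -> legal
(0,3): flips 2 -> legal
(0,4): flips 1 -> legal
(1,2): no bracket -> illegal
(1,4): flips 1 -> legal
(3,4): no bracket -> illegal
(4,4): flips 1 -> legal
(5,2): no bracket -> illegal
(5,3): flips 1 -> legal
(5,4): flips 1 -> legal
W mobility = 7

Answer: B=5 W=7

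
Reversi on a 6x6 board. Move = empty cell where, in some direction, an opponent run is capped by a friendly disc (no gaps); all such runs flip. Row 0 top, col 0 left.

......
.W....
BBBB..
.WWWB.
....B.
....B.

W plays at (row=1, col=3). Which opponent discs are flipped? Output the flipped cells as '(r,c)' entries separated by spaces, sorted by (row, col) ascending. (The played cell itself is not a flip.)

Dir NW: first cell '.' (not opp) -> no flip
Dir N: first cell '.' (not opp) -> no flip
Dir NE: first cell '.' (not opp) -> no flip
Dir W: first cell '.' (not opp) -> no flip
Dir E: first cell '.' (not opp) -> no flip
Dir SW: opp run (2,2) capped by W -> flip
Dir S: opp run (2,3) capped by W -> flip
Dir SE: first cell '.' (not opp) -> no flip

Answer: (2,2) (2,3)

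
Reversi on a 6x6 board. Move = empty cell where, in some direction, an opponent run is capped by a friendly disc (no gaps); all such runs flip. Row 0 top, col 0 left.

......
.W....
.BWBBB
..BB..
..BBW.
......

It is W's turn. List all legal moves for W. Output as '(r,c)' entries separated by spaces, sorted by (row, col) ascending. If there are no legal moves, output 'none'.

(1,0): no bracket -> illegal
(1,2): no bracket -> illegal
(1,3): no bracket -> illegal
(1,4): no bracket -> illegal
(1,5): no bracket -> illegal
(2,0): flips 1 -> legal
(3,0): no bracket -> illegal
(3,1): flips 1 -> legal
(3,4): no bracket -> illegal
(3,5): no bracket -> illegal
(4,1): flips 2 -> legal
(5,1): no bracket -> illegal
(5,2): flips 2 -> legal
(5,3): no bracket -> illegal
(5,4): no bracket -> illegal

Answer: (2,0) (3,1) (4,1) (5,2)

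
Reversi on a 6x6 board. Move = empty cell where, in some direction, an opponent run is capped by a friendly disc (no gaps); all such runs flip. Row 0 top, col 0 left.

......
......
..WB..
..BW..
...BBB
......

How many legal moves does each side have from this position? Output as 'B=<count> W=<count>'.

Answer: B=4 W=6

Derivation:
-- B to move --
(1,1): flips 2 -> legal
(1,2): flips 1 -> legal
(1,3): no bracket -> illegal
(2,1): flips 1 -> legal
(2,4): no bracket -> illegal
(3,1): no bracket -> illegal
(3,4): flips 1 -> legal
(4,2): no bracket -> illegal
B mobility = 4
-- W to move --
(1,2): no bracket -> illegal
(1,3): flips 1 -> legal
(1,4): no bracket -> illegal
(2,1): no bracket -> illegal
(2,4): flips 1 -> legal
(3,1): flips 1 -> legal
(3,4): no bracket -> illegal
(3,5): no bracket -> illegal
(4,1): no bracket -> illegal
(4,2): flips 1 -> legal
(5,2): no bracket -> illegal
(5,3): flips 1 -> legal
(5,4): no bracket -> illegal
(5,5): flips 1 -> legal
W mobility = 6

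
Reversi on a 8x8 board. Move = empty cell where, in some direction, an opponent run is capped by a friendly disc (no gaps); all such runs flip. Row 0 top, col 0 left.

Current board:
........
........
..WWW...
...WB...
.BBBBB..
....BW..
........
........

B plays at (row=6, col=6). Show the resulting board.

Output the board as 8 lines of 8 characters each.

Place B at (6,6); scan 8 dirs for brackets.
Dir NW: opp run (5,5) capped by B -> flip
Dir N: first cell '.' (not opp) -> no flip
Dir NE: first cell '.' (not opp) -> no flip
Dir W: first cell '.' (not opp) -> no flip
Dir E: first cell '.' (not opp) -> no flip
Dir SW: first cell '.' (not opp) -> no flip
Dir S: first cell '.' (not opp) -> no flip
Dir SE: first cell '.' (not opp) -> no flip
All flips: (5,5)

Answer: ........
........
..WWW...
...WB...
.BBBBB..
....BB..
......B.
........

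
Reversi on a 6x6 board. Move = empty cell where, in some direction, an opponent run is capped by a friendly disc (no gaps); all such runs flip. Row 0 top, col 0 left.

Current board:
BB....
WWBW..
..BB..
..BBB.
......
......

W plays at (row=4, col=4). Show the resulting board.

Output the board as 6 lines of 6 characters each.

Place W at (4,4); scan 8 dirs for brackets.
Dir NW: opp run (3,3) (2,2) capped by W -> flip
Dir N: opp run (3,4), next='.' -> no flip
Dir NE: first cell '.' (not opp) -> no flip
Dir W: first cell '.' (not opp) -> no flip
Dir E: first cell '.' (not opp) -> no flip
Dir SW: first cell '.' (not opp) -> no flip
Dir S: first cell '.' (not opp) -> no flip
Dir SE: first cell '.' (not opp) -> no flip
All flips: (2,2) (3,3)

Answer: BB....
WWBW..
..WB..
..BWB.
....W.
......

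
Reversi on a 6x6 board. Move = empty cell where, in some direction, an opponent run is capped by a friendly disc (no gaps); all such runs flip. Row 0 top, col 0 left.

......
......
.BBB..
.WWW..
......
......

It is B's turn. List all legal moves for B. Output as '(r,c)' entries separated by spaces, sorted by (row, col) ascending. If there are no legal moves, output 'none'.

(2,0): no bracket -> illegal
(2,4): no bracket -> illegal
(3,0): no bracket -> illegal
(3,4): no bracket -> illegal
(4,0): flips 1 -> legal
(4,1): flips 2 -> legal
(4,2): flips 1 -> legal
(4,3): flips 2 -> legal
(4,4): flips 1 -> legal

Answer: (4,0) (4,1) (4,2) (4,3) (4,4)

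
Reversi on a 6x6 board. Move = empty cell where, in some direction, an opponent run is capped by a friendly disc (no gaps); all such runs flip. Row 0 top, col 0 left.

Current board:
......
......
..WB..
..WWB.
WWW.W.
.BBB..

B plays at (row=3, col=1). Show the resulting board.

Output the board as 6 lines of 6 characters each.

Answer: ......
......
..WB..
.BBBB.
WBB.W.
.BBB..

Derivation:
Place B at (3,1); scan 8 dirs for brackets.
Dir NW: first cell '.' (not opp) -> no flip
Dir N: first cell '.' (not opp) -> no flip
Dir NE: opp run (2,2), next='.' -> no flip
Dir W: first cell '.' (not opp) -> no flip
Dir E: opp run (3,2) (3,3) capped by B -> flip
Dir SW: opp run (4,0), next=edge -> no flip
Dir S: opp run (4,1) capped by B -> flip
Dir SE: opp run (4,2) capped by B -> flip
All flips: (3,2) (3,3) (4,1) (4,2)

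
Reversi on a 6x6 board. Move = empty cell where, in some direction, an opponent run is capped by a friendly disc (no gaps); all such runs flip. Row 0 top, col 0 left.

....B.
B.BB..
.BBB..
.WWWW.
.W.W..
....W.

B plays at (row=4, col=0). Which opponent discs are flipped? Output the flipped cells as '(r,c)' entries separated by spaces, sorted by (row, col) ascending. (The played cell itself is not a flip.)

Answer: (3,1)

Derivation:
Dir NW: edge -> no flip
Dir N: first cell '.' (not opp) -> no flip
Dir NE: opp run (3,1) capped by B -> flip
Dir W: edge -> no flip
Dir E: opp run (4,1), next='.' -> no flip
Dir SW: edge -> no flip
Dir S: first cell '.' (not opp) -> no flip
Dir SE: first cell '.' (not opp) -> no flip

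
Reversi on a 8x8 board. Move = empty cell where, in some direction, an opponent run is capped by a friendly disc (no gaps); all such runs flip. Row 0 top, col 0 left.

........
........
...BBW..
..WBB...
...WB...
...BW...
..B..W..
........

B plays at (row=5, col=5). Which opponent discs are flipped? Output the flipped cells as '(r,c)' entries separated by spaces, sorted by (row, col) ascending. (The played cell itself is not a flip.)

Dir NW: first cell 'B' (not opp) -> no flip
Dir N: first cell '.' (not opp) -> no flip
Dir NE: first cell '.' (not opp) -> no flip
Dir W: opp run (5,4) capped by B -> flip
Dir E: first cell '.' (not opp) -> no flip
Dir SW: first cell '.' (not opp) -> no flip
Dir S: opp run (6,5), next='.' -> no flip
Dir SE: first cell '.' (not opp) -> no flip

Answer: (5,4)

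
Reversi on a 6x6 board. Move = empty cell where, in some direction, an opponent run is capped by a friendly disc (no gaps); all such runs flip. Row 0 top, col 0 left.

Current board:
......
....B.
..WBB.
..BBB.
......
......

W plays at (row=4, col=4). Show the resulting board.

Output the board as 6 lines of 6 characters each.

Answer: ......
....B.
..WBB.
..BWB.
....W.
......

Derivation:
Place W at (4,4); scan 8 dirs for brackets.
Dir NW: opp run (3,3) capped by W -> flip
Dir N: opp run (3,4) (2,4) (1,4), next='.' -> no flip
Dir NE: first cell '.' (not opp) -> no flip
Dir W: first cell '.' (not opp) -> no flip
Dir E: first cell '.' (not opp) -> no flip
Dir SW: first cell '.' (not opp) -> no flip
Dir S: first cell '.' (not opp) -> no flip
Dir SE: first cell '.' (not opp) -> no flip
All flips: (3,3)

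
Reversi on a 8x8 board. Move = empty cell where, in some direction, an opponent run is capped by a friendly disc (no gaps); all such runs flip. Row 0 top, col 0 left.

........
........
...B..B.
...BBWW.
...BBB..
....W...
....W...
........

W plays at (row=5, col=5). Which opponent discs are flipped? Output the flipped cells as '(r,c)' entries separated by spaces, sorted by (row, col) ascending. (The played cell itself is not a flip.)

Answer: (4,5)

Derivation:
Dir NW: opp run (4,4) (3,3), next='.' -> no flip
Dir N: opp run (4,5) capped by W -> flip
Dir NE: first cell '.' (not opp) -> no flip
Dir W: first cell 'W' (not opp) -> no flip
Dir E: first cell '.' (not opp) -> no flip
Dir SW: first cell 'W' (not opp) -> no flip
Dir S: first cell '.' (not opp) -> no flip
Dir SE: first cell '.' (not opp) -> no flip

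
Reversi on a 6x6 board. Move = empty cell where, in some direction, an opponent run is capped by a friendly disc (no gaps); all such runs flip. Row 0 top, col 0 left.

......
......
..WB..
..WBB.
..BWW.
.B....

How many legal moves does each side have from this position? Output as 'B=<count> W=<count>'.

-- B to move --
(1,1): flips 1 -> legal
(1,2): flips 2 -> legal
(1,3): no bracket -> illegal
(2,1): flips 1 -> legal
(3,1): flips 1 -> legal
(3,5): no bracket -> illegal
(4,1): flips 1 -> legal
(4,5): flips 2 -> legal
(5,2): flips 1 -> legal
(5,3): flips 1 -> legal
(5,4): flips 1 -> legal
(5,5): flips 1 -> legal
B mobility = 10
-- W to move --
(1,2): no bracket -> illegal
(1,3): flips 2 -> legal
(1,4): flips 1 -> legal
(2,4): flips 2 -> legal
(2,5): flips 1 -> legal
(3,1): no bracket -> illegal
(3,5): flips 2 -> legal
(4,0): no bracket -> illegal
(4,1): flips 1 -> legal
(4,5): no bracket -> illegal
(5,0): no bracket -> illegal
(5,2): flips 1 -> legal
(5,3): no bracket -> illegal
W mobility = 7

Answer: B=10 W=7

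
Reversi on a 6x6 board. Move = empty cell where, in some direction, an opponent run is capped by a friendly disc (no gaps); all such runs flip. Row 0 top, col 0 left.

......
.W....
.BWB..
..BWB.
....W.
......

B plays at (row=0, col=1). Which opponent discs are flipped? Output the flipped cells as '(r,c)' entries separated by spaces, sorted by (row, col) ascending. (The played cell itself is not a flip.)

Answer: (1,1)

Derivation:
Dir NW: edge -> no flip
Dir N: edge -> no flip
Dir NE: edge -> no flip
Dir W: first cell '.' (not opp) -> no flip
Dir E: first cell '.' (not opp) -> no flip
Dir SW: first cell '.' (not opp) -> no flip
Dir S: opp run (1,1) capped by B -> flip
Dir SE: first cell '.' (not opp) -> no flip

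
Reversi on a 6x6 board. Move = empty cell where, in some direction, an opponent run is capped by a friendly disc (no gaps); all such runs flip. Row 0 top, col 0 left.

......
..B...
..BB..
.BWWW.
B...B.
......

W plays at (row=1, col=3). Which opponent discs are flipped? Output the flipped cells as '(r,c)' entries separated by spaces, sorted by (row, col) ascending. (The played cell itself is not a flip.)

Answer: (2,3)

Derivation:
Dir NW: first cell '.' (not opp) -> no flip
Dir N: first cell '.' (not opp) -> no flip
Dir NE: first cell '.' (not opp) -> no flip
Dir W: opp run (1,2), next='.' -> no flip
Dir E: first cell '.' (not opp) -> no flip
Dir SW: opp run (2,2) (3,1) (4,0), next=edge -> no flip
Dir S: opp run (2,3) capped by W -> flip
Dir SE: first cell '.' (not opp) -> no flip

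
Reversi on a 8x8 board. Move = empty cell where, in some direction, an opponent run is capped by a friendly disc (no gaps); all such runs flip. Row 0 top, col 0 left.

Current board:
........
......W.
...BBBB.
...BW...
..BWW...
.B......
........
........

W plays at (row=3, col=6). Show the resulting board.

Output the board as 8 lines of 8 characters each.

Place W at (3,6); scan 8 dirs for brackets.
Dir NW: opp run (2,5), next='.' -> no flip
Dir N: opp run (2,6) capped by W -> flip
Dir NE: first cell '.' (not opp) -> no flip
Dir W: first cell '.' (not opp) -> no flip
Dir E: first cell '.' (not opp) -> no flip
Dir SW: first cell '.' (not opp) -> no flip
Dir S: first cell '.' (not opp) -> no flip
Dir SE: first cell '.' (not opp) -> no flip
All flips: (2,6)

Answer: ........
......W.
...BBBW.
...BW.W.
..BWW...
.B......
........
........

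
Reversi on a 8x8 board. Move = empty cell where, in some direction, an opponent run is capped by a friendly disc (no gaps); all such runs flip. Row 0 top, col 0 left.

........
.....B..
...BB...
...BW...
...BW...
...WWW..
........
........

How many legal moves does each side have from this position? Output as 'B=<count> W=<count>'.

-- B to move --
(2,5): flips 1 -> legal
(3,5): flips 1 -> legal
(4,2): no bracket -> illegal
(4,5): flips 2 -> legal
(4,6): no bracket -> illegal
(5,2): no bracket -> illegal
(5,6): no bracket -> illegal
(6,2): no bracket -> illegal
(6,3): flips 1 -> legal
(6,4): flips 3 -> legal
(6,5): flips 1 -> legal
(6,6): flips 2 -> legal
B mobility = 7
-- W to move --
(0,4): no bracket -> illegal
(0,5): no bracket -> illegal
(0,6): no bracket -> illegal
(1,2): flips 1 -> legal
(1,3): flips 3 -> legal
(1,4): flips 1 -> legal
(1,6): no bracket -> illegal
(2,2): flips 1 -> legal
(2,5): no bracket -> illegal
(2,6): no bracket -> illegal
(3,2): flips 2 -> legal
(3,5): no bracket -> illegal
(4,2): flips 1 -> legal
(5,2): flips 1 -> legal
W mobility = 7

Answer: B=7 W=7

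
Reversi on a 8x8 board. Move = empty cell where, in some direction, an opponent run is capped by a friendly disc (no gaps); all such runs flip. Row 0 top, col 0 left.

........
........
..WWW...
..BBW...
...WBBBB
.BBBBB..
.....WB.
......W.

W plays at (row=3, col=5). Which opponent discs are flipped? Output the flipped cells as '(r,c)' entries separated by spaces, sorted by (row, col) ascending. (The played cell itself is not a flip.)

Dir NW: first cell 'W' (not opp) -> no flip
Dir N: first cell '.' (not opp) -> no flip
Dir NE: first cell '.' (not opp) -> no flip
Dir W: first cell 'W' (not opp) -> no flip
Dir E: first cell '.' (not opp) -> no flip
Dir SW: opp run (4,4) (5,3), next='.' -> no flip
Dir S: opp run (4,5) (5,5) capped by W -> flip
Dir SE: opp run (4,6), next='.' -> no flip

Answer: (4,5) (5,5)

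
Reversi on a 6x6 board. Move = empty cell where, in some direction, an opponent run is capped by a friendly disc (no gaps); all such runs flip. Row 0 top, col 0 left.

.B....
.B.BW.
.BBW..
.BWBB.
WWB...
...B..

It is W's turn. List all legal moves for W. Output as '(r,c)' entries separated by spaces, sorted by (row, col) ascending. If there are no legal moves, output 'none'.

(0,0): no bracket -> illegal
(0,2): no bracket -> illegal
(0,3): flips 1 -> legal
(0,4): flips 3 -> legal
(1,0): flips 1 -> legal
(1,2): flips 2 -> legal
(2,0): flips 2 -> legal
(2,4): no bracket -> illegal
(2,5): no bracket -> illegal
(3,0): flips 1 -> legal
(3,5): flips 2 -> legal
(4,3): flips 2 -> legal
(4,4): no bracket -> illegal
(4,5): flips 1 -> legal
(5,1): no bracket -> illegal
(5,2): flips 1 -> legal
(5,4): no bracket -> illegal

Answer: (0,3) (0,4) (1,0) (1,2) (2,0) (3,0) (3,5) (4,3) (4,5) (5,2)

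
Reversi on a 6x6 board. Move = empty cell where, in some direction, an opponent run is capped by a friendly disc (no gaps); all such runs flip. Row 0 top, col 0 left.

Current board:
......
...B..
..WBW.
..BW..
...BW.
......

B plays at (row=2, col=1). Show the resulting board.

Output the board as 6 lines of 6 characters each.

Place B at (2,1); scan 8 dirs for brackets.
Dir NW: first cell '.' (not opp) -> no flip
Dir N: first cell '.' (not opp) -> no flip
Dir NE: first cell '.' (not opp) -> no flip
Dir W: first cell '.' (not opp) -> no flip
Dir E: opp run (2,2) capped by B -> flip
Dir SW: first cell '.' (not opp) -> no flip
Dir S: first cell '.' (not opp) -> no flip
Dir SE: first cell 'B' (not opp) -> no flip
All flips: (2,2)

Answer: ......
...B..
.BBBW.
..BW..
...BW.
......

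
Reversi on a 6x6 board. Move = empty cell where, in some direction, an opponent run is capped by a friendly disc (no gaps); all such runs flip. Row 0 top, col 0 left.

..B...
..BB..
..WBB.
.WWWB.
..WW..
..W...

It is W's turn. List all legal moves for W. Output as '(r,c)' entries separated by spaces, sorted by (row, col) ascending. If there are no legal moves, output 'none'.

(0,1): no bracket -> illegal
(0,3): flips 2 -> legal
(0,4): flips 1 -> legal
(1,1): no bracket -> illegal
(1,4): flips 1 -> legal
(1,5): flips 1 -> legal
(2,1): no bracket -> illegal
(2,5): flips 3 -> legal
(3,5): flips 1 -> legal
(4,4): no bracket -> illegal
(4,5): no bracket -> illegal

Answer: (0,3) (0,4) (1,4) (1,5) (2,5) (3,5)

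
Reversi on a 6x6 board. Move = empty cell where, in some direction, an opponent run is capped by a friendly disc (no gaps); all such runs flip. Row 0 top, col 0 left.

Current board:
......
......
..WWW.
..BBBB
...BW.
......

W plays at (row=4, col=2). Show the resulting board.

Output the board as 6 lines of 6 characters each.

Place W at (4,2); scan 8 dirs for brackets.
Dir NW: first cell '.' (not opp) -> no flip
Dir N: opp run (3,2) capped by W -> flip
Dir NE: opp run (3,3) capped by W -> flip
Dir W: first cell '.' (not opp) -> no flip
Dir E: opp run (4,3) capped by W -> flip
Dir SW: first cell '.' (not opp) -> no flip
Dir S: first cell '.' (not opp) -> no flip
Dir SE: first cell '.' (not opp) -> no flip
All flips: (3,2) (3,3) (4,3)

Answer: ......
......
..WWW.
..WWBB
..WWW.
......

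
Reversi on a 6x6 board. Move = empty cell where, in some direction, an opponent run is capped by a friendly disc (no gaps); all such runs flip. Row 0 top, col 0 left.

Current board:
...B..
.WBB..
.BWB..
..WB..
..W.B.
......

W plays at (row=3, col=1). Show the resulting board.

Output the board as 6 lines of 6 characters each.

Answer: ...B..
.WBB..
.WWB..
.WWB..
..W.B.
......

Derivation:
Place W at (3,1); scan 8 dirs for brackets.
Dir NW: first cell '.' (not opp) -> no flip
Dir N: opp run (2,1) capped by W -> flip
Dir NE: first cell 'W' (not opp) -> no flip
Dir W: first cell '.' (not opp) -> no flip
Dir E: first cell 'W' (not opp) -> no flip
Dir SW: first cell '.' (not opp) -> no flip
Dir S: first cell '.' (not opp) -> no flip
Dir SE: first cell 'W' (not opp) -> no flip
All flips: (2,1)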